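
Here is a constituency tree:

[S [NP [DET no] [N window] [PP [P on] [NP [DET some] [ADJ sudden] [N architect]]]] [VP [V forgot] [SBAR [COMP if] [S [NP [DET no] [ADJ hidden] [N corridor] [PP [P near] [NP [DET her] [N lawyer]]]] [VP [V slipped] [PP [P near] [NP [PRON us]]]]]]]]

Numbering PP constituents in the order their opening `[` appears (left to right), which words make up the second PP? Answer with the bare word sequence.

The PP opening brackets appear, in order, over: "on some sudden architect"; "near her lawyer"; "near us". The second one spans "near her lawyer".

near her lawyer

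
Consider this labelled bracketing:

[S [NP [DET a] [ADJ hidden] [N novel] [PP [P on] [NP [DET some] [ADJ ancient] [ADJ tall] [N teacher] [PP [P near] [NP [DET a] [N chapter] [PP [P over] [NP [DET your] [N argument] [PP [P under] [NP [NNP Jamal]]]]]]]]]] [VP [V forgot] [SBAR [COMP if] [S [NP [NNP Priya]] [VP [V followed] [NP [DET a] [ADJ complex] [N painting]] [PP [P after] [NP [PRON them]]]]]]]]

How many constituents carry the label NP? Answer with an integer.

Scanning left to right, an opening `[NP` appears at word positions 1, 5, 10, 13, 16, 19, 21, 25 — 8 in total.

8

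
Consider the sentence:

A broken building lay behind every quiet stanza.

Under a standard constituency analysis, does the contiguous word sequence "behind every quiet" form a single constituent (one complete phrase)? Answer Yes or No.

The smallest constituent containing the whole sequence is the prepositional phrase [PP behind every quiet stanza], but the sequence is only part of it — it straddles the boundary between preposition "behind" and noun phrase "every quiet stanza".

No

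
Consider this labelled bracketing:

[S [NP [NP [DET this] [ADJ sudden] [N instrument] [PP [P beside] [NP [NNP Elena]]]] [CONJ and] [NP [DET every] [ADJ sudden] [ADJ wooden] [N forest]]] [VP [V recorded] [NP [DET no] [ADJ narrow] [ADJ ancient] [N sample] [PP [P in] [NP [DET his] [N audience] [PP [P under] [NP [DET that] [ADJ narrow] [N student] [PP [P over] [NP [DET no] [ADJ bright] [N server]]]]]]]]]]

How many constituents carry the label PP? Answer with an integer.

The PP constituents are: [PP beside Elena]; [PP in his audience under that narrow student over no bright server]; [PP under that narrow student over no bright server]; [PP over no bright server]. Total: 4.

4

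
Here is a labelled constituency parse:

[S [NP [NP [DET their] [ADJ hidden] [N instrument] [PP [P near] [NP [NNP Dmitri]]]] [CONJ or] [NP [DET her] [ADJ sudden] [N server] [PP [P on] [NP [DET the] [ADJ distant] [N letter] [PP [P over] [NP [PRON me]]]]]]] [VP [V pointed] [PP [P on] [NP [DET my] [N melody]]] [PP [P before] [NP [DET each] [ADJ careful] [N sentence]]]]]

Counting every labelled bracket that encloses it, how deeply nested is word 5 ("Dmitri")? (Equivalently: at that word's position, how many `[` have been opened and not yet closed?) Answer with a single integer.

Counting open brackets not yet closed at "Dmitri": [S [NP [NP [PP [NP [NNP = 6.

6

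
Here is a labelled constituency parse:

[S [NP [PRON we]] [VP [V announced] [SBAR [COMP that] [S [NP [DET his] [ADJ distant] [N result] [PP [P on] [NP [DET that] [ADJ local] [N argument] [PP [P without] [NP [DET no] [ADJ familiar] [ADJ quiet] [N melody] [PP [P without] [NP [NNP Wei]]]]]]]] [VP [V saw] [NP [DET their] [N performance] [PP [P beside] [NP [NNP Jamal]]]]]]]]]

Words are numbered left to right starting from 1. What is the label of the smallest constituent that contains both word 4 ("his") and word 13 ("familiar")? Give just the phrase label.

NP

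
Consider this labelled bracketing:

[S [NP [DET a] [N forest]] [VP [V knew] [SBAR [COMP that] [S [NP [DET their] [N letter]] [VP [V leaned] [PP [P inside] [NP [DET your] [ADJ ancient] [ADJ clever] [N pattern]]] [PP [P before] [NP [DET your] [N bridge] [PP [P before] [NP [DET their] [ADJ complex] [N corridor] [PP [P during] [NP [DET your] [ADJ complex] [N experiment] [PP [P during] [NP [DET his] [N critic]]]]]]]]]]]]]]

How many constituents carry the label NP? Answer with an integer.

7

Listing each NP by its span: [NP a forest]; [NP their letter]; [NP your ancient clever pattern]; [NP your bridge before their complex corridor during your complex experiment during his critic]; [NP their complex corridor during your complex experiment during his critic]; [NP your complex experiment during his critic] … — that makes 7.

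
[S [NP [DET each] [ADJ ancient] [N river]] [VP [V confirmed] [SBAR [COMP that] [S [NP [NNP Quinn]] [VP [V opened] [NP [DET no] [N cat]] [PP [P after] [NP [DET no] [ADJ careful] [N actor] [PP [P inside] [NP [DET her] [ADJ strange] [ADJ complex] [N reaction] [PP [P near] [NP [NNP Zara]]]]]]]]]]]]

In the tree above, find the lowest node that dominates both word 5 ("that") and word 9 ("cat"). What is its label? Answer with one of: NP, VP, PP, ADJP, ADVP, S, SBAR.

SBAR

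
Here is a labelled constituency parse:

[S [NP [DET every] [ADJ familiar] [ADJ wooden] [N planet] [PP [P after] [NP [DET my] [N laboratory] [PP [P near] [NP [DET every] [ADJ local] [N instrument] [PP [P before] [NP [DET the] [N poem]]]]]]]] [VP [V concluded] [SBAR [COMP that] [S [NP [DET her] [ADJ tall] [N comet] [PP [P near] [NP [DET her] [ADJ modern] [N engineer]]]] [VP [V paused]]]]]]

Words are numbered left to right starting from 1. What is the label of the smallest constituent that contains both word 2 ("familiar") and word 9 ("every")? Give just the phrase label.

The smallest bracket enclosing both words is [NP every familiar wooden planet after my laboratory near every local instrument before the poem], so the label is NP.

NP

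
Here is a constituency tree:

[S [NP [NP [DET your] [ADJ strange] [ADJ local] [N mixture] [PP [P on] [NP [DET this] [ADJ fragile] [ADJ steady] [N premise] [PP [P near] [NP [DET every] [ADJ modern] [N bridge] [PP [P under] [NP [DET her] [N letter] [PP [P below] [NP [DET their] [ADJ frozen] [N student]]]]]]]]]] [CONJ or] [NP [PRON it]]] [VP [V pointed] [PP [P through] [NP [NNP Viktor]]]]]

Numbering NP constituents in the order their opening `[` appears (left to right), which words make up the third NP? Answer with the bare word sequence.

this fragile steady premise near every modern bridge under her letter below their frozen student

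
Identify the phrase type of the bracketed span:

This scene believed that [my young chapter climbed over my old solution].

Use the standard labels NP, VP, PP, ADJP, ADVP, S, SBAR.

S

The span is built around the head "climbed" — a clause (S).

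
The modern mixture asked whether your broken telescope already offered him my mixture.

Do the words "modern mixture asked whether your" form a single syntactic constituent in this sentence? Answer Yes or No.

No

The smallest constituent containing the whole sequence is the clause [S the modern mixture asked whether your broken telescope already offered him my mixture], but the sequence is only part of it — it straddles the boundary between noun phrase "the modern mixture" and verb phrase "asked whether your broken telescope already offered him my mixture".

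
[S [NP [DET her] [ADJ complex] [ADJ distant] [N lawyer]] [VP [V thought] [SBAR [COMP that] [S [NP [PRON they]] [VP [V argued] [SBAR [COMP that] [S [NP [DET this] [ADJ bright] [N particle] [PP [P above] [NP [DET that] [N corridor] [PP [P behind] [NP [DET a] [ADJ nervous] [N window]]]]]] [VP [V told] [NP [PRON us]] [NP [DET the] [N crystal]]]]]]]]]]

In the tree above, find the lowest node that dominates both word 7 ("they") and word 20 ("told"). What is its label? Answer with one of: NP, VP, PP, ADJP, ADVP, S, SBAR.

S

Both words fall inside [S they argued that this bright particle above that corridor behind a nervous window told us the crystal] (words 7–23), and no smaller constituent contains them both. Label: S.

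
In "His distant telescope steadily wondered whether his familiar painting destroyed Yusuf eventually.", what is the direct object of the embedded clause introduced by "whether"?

Within the embedded clause introduced by "whether", the direct object of "destroyed" is "Yusuf".

Yusuf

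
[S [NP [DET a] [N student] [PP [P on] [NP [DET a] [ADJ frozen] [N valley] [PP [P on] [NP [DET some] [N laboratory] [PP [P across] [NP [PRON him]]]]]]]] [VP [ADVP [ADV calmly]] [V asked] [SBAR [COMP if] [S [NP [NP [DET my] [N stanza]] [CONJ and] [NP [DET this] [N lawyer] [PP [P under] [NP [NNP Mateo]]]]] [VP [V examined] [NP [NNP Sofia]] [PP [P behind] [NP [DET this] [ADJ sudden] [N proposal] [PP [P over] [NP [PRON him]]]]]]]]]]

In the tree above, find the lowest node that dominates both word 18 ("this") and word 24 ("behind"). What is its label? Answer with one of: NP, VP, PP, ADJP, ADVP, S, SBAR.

S

Word 18 lies under S → VP → SBAR → S → NP → NP → DET; word 24 lies under S → VP → SBAR → S → VP → PP → P. The lowest shared node is the S.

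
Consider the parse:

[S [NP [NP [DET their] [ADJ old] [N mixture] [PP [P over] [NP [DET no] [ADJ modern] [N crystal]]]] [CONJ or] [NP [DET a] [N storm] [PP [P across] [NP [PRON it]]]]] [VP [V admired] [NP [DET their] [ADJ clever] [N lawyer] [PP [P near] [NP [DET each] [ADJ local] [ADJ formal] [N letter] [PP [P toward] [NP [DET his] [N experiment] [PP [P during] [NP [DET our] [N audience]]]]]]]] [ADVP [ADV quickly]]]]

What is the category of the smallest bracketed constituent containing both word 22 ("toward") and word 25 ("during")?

Word 22 lies under S → VP → NP → PP → NP → PP → P; word 25 lies under S → VP → NP → PP → NP → PP → NP → PP → P. The lowest shared node is the PP.

PP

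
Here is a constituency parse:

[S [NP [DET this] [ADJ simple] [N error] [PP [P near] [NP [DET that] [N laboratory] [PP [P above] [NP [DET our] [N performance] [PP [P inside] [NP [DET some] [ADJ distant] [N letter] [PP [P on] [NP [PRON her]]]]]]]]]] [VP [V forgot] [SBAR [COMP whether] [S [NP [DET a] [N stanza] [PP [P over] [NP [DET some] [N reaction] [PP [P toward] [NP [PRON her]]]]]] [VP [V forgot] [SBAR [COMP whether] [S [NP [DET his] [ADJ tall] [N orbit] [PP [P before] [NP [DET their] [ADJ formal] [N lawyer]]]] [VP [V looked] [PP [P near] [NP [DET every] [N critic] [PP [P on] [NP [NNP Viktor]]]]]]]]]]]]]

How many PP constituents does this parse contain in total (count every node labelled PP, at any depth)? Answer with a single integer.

Scanning left to right, an opening `[PP` appears at word positions 4, 7, 10, 14, 20, 23, 30, 35, 38 — 9 in total.

9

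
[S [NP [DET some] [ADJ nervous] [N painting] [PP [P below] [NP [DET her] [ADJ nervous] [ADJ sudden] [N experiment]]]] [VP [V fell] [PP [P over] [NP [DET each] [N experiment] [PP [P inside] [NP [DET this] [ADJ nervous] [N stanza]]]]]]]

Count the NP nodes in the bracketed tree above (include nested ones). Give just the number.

4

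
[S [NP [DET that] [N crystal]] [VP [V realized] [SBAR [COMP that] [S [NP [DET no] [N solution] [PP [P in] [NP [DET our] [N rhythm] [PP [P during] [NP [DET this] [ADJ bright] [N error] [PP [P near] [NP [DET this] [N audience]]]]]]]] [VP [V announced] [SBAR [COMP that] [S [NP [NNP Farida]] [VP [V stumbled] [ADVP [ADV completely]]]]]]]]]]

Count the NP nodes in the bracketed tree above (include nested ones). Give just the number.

6

Scanning left to right, an opening `[NP` appears at word positions 1, 5, 8, 11, 15, 19 — 6 in total.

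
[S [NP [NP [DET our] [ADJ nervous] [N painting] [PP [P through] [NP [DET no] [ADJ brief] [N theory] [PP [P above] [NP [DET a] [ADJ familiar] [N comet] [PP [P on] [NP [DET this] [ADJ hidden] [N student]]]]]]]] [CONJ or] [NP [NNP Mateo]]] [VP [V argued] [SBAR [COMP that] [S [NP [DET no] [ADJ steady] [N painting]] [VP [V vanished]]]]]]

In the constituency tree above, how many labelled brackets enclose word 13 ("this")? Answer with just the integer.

10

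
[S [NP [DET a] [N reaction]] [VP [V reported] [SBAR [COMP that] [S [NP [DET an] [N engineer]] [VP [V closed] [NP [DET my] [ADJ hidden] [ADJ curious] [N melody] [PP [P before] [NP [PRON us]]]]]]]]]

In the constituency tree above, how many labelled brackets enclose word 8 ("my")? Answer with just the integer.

The word sits inside DET, which is inside NP, inside VP, inside S, inside SBAR, inside VP, inside S — 7 brackets in all.

7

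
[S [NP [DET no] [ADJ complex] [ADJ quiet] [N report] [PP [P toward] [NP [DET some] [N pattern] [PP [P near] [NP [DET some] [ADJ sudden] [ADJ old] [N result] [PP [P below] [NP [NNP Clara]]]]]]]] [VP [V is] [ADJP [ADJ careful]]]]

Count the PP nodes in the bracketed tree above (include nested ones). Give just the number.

3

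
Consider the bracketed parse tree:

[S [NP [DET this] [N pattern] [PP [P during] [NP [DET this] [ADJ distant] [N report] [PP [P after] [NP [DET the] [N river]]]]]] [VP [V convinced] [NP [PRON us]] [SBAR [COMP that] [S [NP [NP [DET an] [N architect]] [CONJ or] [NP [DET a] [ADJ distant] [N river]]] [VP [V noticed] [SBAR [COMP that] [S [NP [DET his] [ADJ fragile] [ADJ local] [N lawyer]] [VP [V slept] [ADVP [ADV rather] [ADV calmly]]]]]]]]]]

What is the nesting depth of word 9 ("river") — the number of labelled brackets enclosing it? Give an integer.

The word sits inside N, which is inside NP, inside PP, inside NP, inside PP, inside NP, inside S — 7 brackets in all.

7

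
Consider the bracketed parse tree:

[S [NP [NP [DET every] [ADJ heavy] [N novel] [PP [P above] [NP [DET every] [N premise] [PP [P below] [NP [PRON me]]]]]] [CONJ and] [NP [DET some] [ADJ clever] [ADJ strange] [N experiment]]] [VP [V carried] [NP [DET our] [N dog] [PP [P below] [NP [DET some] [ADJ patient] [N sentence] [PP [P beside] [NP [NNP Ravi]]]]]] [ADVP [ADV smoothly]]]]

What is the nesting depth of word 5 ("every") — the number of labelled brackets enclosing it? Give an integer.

Counting open brackets not yet closed at "every": [S [NP [NP [PP [NP [DET = 6.

6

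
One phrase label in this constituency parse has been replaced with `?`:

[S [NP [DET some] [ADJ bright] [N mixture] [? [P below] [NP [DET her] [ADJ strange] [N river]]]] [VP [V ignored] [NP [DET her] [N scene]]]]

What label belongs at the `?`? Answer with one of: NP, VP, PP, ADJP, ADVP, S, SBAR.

The `?` node immediately contains: P 'below', NP. That is the internal structure of a prepositional phrase, so the label is PP.

PP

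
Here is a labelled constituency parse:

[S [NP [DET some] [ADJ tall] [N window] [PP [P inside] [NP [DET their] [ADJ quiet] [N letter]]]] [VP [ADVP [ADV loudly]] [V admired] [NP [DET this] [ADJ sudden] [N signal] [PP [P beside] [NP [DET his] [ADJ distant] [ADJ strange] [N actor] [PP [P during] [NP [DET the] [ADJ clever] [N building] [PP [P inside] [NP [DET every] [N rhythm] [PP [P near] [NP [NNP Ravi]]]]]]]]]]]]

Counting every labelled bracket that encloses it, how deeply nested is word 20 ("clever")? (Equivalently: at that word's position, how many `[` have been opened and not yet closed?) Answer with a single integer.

Counting open brackets not yet closed at "clever": [S [VP [NP [PP [NP [PP [NP [ADJ = 8.

8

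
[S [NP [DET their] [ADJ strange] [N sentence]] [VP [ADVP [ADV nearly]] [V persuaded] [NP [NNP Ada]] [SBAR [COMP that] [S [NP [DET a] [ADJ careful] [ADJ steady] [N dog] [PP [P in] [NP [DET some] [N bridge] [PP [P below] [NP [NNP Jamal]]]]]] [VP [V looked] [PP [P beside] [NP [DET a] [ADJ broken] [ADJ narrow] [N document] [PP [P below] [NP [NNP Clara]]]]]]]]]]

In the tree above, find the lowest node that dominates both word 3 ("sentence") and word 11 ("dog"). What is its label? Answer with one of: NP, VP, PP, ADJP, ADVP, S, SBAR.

The smallest bracket enclosing both words is [S their strange sentence nearly persuaded Ada that a careful steady dog in some bridge below Jamal looked beside a broken narrow document below Clara], so the label is S.

S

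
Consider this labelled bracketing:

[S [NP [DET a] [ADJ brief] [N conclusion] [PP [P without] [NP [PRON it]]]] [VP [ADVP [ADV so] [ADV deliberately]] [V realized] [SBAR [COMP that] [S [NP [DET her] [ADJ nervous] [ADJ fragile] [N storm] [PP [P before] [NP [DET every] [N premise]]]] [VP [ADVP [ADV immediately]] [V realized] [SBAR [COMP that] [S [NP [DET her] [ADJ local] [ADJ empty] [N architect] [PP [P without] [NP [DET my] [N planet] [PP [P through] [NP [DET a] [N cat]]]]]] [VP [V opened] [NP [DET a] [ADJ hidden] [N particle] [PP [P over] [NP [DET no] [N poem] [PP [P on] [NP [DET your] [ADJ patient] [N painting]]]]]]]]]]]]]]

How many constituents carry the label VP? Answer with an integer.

3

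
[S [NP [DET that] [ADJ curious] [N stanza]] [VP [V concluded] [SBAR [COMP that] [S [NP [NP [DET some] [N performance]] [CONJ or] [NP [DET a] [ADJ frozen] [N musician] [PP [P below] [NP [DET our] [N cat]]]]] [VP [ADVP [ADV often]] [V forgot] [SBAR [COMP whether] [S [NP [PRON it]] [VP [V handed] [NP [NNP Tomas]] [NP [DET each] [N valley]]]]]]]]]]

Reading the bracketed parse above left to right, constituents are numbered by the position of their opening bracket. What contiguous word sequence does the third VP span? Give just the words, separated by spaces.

In left-to-right order the VP constituents are "concluded that some performance or a frozen musician below our cat often forgot whether it handed Tomas each valley"; "often forgot whether it handed Tomas each valley"; "handed Tomas each valley". Number 3 is "handed Tomas each valley".

handed Tomas each valley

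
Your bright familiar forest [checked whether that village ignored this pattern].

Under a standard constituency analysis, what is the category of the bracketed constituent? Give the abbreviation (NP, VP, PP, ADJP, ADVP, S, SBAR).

The bracketed span "checked whether that village ignored this pattern" is headed by "checked", making it a verb phrase (VP).

VP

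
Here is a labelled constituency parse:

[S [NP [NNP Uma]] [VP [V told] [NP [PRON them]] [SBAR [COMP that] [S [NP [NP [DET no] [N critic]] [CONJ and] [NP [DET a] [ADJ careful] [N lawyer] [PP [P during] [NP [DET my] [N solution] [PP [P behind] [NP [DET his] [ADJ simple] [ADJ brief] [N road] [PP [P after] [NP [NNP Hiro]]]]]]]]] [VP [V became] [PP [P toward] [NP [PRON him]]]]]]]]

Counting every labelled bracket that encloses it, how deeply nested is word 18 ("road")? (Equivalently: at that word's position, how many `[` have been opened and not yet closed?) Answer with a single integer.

11

Path from the root down to the word: S → VP → SBAR → S → NP → NP → PP → NP → PP → NP → N. That is 11 enclosing brackets.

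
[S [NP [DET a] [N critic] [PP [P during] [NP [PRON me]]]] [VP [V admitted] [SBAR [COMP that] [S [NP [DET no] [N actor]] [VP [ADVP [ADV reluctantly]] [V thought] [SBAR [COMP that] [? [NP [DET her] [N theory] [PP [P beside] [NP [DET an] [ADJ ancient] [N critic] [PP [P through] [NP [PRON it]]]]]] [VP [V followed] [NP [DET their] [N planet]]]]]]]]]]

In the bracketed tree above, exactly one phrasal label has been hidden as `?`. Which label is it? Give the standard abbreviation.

The `?` node immediately contains: NP, VP. That is the internal structure of a clause, so the label is S.

S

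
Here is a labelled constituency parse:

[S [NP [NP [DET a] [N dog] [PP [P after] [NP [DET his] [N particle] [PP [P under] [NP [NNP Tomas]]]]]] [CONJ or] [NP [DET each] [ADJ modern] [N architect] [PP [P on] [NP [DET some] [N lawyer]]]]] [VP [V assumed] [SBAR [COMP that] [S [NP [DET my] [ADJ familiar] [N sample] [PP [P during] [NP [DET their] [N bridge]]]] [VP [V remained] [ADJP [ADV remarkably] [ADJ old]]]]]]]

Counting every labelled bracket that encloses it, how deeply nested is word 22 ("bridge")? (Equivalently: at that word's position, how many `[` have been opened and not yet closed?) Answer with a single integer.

Counting open brackets not yet closed at "bridge": [S [VP [SBAR [S [NP [PP [NP [N = 8.

8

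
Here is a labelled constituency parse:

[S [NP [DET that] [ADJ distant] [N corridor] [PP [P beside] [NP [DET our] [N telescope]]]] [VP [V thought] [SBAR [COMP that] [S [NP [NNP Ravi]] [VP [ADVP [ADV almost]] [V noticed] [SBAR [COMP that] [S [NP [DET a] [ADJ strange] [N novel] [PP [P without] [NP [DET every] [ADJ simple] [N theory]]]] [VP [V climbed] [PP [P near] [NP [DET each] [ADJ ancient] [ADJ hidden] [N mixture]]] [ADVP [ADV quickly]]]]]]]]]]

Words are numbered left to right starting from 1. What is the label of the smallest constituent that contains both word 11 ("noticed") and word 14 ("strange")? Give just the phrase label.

VP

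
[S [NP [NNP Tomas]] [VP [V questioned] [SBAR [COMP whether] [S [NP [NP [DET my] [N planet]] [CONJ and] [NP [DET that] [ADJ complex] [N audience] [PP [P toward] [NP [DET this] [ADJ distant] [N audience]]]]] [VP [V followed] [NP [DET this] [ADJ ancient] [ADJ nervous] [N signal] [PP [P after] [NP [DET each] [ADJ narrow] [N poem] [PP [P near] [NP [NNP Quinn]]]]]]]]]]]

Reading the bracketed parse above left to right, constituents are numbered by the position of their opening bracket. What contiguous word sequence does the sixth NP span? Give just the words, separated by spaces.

this ancient nervous signal after each narrow poem near Quinn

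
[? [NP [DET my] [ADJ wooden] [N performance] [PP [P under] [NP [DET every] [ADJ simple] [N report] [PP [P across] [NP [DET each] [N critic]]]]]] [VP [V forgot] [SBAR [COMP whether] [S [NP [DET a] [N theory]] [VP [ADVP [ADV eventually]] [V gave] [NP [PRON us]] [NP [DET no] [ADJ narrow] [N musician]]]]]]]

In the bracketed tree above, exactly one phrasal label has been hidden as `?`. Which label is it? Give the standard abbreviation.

S

The `?` node immediately contains: NP, VP. That is the internal structure of a clause, so the label is S.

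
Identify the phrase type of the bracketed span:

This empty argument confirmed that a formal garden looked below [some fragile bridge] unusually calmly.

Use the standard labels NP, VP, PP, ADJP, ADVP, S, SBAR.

NP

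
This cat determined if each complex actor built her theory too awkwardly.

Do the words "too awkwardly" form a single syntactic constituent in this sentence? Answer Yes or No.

Yes

The sequence corresponds to a single ADVP node — the adverb phrase "too awkwardly".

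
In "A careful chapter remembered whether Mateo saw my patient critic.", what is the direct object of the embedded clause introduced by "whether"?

my patient critic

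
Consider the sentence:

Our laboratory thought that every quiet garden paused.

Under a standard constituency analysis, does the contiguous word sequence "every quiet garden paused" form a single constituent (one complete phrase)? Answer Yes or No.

Yes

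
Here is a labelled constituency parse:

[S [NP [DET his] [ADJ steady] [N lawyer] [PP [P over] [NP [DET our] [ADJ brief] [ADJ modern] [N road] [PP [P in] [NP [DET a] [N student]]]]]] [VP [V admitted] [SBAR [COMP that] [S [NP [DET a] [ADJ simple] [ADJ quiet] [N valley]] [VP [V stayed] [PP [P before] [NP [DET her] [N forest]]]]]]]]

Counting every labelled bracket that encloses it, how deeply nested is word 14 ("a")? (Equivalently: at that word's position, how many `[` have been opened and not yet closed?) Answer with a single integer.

6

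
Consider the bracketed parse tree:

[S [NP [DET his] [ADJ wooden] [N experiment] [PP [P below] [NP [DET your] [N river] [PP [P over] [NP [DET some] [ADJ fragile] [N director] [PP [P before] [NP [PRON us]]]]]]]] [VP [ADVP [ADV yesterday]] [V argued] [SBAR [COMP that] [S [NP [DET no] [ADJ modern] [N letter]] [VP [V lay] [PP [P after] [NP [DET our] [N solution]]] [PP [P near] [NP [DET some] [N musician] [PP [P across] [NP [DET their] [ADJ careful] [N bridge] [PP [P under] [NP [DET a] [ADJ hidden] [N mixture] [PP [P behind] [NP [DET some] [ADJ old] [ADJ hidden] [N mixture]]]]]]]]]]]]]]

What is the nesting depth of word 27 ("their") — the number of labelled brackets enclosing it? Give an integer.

10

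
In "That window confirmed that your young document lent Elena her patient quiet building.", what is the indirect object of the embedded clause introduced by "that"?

Elena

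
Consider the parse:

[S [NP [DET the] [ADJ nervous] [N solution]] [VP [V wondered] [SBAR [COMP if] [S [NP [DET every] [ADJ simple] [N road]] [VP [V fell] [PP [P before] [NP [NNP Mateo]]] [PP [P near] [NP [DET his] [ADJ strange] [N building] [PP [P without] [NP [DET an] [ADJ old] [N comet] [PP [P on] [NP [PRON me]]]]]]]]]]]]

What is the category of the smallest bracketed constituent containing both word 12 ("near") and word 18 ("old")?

Both words fall inside [PP near his strange building without an old comet on me] (words 12–21), and no smaller constituent contains them both. Label: PP.

PP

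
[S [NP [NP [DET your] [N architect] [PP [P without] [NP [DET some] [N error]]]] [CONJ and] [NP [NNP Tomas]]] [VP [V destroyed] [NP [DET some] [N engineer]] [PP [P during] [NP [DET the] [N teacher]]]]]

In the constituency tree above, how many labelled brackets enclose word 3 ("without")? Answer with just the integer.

5

Counting open brackets not yet closed at "without": [S [NP [NP [PP [P = 5.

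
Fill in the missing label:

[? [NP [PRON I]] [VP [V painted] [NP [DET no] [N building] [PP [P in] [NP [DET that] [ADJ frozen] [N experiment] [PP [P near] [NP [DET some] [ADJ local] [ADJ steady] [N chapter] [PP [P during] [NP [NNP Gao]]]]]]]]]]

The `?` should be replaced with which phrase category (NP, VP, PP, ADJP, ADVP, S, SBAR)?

S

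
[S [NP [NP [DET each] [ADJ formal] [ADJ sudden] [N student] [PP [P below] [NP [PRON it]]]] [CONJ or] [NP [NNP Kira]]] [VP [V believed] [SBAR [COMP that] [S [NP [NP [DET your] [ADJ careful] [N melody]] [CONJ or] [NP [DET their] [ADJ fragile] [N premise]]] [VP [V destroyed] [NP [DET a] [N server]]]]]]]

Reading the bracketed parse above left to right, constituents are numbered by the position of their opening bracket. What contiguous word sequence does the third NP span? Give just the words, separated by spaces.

In left-to-right order the NP constituents are "each formal sudden student below it or Kira"; "each formal sudden student below it"; "it"; "Kira"; "your careful melody or their fragile premise"; "your careful melody"; "their fragile premise"; "a server". Number 3 is "it".

it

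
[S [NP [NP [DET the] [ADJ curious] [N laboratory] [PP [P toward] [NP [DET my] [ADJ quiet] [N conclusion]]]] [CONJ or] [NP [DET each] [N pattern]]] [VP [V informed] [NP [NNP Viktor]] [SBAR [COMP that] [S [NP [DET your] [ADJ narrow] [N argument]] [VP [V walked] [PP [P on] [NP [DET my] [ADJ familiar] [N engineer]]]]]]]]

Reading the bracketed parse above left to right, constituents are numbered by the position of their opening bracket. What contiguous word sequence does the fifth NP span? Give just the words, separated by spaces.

Viktor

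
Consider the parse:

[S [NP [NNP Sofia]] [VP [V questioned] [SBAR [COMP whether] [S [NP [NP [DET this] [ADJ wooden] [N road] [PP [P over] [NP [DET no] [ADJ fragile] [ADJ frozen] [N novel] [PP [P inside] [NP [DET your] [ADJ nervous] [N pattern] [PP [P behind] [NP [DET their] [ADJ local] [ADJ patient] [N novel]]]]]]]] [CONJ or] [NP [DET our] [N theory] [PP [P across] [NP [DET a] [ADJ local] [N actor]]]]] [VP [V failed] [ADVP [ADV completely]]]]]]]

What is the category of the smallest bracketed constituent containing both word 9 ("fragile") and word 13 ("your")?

NP

Word 9 lies under S → VP → SBAR → S → NP → NP → PP → NP → ADJ; word 13 lies under S → VP → SBAR → S → NP → NP → PP → NP → PP → NP → DET. The lowest shared node is the NP.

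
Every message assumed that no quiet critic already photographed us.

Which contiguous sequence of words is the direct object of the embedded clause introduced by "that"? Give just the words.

us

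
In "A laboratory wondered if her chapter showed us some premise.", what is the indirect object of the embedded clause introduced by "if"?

us

Within the embedded clause introduced by "if", the indirect object of "showed" is "us".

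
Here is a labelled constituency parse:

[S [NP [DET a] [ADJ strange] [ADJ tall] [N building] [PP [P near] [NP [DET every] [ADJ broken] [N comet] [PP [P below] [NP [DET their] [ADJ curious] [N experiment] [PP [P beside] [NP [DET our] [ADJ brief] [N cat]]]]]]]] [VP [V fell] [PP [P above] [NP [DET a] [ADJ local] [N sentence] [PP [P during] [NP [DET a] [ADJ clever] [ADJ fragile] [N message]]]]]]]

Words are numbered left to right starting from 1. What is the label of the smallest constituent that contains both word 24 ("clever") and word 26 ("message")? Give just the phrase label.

NP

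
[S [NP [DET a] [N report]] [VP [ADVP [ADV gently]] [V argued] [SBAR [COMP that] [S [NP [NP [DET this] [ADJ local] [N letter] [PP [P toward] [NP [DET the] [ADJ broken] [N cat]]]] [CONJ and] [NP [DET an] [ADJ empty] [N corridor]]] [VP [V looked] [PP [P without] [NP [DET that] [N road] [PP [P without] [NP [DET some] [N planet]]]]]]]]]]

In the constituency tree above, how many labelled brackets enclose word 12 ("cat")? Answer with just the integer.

9

The word sits inside N, which is inside NP, inside PP, inside NP, inside NP, inside S, inside SBAR, inside VP, inside S — 9 brackets in all.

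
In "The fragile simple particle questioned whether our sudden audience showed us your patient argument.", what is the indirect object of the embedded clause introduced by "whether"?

Within the embedded clause introduced by "whether", the indirect object of "showed" is "us".

us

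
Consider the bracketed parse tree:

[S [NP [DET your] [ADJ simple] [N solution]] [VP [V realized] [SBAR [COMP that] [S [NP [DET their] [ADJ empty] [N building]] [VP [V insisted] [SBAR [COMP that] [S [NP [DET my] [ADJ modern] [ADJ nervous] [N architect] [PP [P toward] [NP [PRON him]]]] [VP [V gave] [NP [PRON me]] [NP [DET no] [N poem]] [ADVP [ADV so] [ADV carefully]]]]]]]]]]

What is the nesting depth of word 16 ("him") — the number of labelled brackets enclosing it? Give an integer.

11

Counting open brackets not yet closed at "him": [S [VP [SBAR [S [VP [SBAR [S [NP [PP [NP [PRON = 11.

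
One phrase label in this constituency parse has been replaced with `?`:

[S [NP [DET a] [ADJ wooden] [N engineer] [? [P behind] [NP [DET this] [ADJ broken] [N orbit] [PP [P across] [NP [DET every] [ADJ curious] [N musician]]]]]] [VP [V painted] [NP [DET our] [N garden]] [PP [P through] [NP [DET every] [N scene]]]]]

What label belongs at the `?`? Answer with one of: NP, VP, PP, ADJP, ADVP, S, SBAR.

PP

The `?` node immediately contains: P 'behind', NP. That is the internal structure of a prepositional phrase, so the label is PP.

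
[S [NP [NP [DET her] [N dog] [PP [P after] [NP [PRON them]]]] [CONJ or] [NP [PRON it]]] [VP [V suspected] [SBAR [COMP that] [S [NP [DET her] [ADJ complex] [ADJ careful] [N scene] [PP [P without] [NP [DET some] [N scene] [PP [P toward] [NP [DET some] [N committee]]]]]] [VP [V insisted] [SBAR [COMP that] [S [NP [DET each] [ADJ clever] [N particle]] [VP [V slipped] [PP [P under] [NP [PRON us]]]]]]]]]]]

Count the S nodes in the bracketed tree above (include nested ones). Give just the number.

3

Scanning left to right, an opening `[S` appears at word positions 1, 9, 21 — 3 in total.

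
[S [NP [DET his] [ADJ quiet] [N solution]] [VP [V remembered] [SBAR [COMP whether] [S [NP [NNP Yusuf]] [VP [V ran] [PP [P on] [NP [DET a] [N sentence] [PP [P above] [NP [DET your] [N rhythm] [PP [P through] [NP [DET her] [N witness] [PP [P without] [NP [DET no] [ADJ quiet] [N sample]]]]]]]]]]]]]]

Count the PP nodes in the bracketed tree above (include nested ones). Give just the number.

Listing each PP by its span: [PP on a sentence above your rhythm through her witness without no quiet sample]; [PP above your rhythm through her witness without no quiet sample]; [PP through her witness without no quiet sample]; [PP without no quiet sample] — that makes 4.

4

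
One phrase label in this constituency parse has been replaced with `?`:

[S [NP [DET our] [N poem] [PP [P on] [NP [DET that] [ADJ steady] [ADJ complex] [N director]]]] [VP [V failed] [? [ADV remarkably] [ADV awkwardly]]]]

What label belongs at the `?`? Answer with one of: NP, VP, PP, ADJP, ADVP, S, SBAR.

ADVP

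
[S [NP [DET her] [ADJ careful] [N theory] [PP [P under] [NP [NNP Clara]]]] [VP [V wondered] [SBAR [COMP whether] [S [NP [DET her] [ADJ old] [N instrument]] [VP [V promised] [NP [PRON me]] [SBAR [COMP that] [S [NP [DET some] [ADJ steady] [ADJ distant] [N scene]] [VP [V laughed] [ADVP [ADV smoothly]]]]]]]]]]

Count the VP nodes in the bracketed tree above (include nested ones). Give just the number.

The VP constituents are: [VP wondered whether her old instrument promised me that some steady distant scene laughed smoothly]; [VP promised me that some steady distant scene laughed smoothly]; [VP laughed smoothly]. Total: 3.

3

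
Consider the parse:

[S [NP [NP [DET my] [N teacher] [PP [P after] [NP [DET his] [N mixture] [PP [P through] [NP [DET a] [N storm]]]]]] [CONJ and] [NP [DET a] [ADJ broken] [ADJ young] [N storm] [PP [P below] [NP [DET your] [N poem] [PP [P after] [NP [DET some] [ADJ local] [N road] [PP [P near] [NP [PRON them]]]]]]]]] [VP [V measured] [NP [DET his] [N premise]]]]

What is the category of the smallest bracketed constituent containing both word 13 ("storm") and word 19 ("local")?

Both words fall inside [NP a broken young storm below your poem after some local road near them] (words 10–22), and no smaller constituent contains them both. Label: NP.

NP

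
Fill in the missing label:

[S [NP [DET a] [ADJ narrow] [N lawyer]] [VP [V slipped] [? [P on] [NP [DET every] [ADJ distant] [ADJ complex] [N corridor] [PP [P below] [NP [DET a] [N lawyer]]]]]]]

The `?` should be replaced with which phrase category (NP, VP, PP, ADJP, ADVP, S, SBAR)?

PP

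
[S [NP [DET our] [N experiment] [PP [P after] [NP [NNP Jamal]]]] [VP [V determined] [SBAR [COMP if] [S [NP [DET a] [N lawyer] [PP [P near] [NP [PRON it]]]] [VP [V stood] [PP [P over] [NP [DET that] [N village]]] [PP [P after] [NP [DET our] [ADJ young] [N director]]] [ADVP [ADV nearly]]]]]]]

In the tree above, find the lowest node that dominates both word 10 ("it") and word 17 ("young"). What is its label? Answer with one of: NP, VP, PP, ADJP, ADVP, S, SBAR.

S

The smallest bracket enclosing both words is [S a lawyer near it stood over that village after our young director nearly], so the label is S.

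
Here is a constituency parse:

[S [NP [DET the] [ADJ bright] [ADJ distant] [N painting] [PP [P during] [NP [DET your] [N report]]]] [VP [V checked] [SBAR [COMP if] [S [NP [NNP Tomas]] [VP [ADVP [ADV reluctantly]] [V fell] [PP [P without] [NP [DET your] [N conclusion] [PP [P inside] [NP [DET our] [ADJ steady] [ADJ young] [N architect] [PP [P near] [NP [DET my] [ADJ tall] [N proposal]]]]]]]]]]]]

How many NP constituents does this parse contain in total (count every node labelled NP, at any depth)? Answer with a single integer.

6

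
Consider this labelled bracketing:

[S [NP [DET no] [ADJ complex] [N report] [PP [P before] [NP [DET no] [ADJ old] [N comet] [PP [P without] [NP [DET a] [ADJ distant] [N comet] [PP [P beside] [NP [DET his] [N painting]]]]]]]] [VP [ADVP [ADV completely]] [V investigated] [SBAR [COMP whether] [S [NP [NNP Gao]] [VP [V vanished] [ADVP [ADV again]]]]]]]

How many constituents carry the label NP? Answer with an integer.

5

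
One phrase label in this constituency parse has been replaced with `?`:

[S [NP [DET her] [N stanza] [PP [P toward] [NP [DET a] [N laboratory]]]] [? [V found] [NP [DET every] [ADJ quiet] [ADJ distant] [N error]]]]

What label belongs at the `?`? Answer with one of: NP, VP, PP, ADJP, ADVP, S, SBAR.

The `?` node immediately contains: V 'found', NP. That is the internal structure of a verb phrase, so the label is VP.

VP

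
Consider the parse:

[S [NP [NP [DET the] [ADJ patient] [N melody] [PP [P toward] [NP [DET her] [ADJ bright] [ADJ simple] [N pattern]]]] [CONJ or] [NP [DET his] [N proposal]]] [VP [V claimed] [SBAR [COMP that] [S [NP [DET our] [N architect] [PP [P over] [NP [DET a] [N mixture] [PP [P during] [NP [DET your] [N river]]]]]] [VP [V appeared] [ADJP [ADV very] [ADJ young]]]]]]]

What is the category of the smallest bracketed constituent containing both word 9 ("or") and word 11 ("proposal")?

The smallest bracket enclosing both words is [NP the patient melody toward her bright simple pattern or his proposal], so the label is NP.

NP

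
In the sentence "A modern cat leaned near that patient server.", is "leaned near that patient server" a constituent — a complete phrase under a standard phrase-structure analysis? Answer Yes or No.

Yes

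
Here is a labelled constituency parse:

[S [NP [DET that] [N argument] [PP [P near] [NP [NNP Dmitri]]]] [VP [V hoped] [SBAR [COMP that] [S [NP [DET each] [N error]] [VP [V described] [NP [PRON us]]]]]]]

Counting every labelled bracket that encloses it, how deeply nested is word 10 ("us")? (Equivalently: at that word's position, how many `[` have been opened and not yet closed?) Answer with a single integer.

Counting open brackets not yet closed at "us": [S [VP [SBAR [S [VP [NP [PRON = 7.

7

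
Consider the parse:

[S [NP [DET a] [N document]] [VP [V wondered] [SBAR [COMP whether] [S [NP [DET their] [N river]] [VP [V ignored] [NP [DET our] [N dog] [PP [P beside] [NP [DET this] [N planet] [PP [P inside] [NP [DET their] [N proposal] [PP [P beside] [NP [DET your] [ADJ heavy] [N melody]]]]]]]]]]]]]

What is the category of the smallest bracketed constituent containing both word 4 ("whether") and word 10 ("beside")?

Both words fall inside [SBAR whether their river ignored our dog beside this planet inside their proposal beside your heavy melody] (words 4–19), and no smaller constituent contains them both. Label: SBAR.

SBAR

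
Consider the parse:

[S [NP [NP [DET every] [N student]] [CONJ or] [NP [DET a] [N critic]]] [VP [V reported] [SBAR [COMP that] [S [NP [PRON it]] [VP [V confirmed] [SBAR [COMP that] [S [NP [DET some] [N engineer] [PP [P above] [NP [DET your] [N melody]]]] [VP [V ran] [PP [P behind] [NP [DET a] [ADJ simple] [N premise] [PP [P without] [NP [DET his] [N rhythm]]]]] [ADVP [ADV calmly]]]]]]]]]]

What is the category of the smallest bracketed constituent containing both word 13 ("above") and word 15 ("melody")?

PP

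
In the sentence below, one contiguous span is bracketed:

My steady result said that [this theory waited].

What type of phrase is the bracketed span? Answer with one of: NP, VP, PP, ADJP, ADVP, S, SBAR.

S

The span is built around the head "waited" — a clause (S).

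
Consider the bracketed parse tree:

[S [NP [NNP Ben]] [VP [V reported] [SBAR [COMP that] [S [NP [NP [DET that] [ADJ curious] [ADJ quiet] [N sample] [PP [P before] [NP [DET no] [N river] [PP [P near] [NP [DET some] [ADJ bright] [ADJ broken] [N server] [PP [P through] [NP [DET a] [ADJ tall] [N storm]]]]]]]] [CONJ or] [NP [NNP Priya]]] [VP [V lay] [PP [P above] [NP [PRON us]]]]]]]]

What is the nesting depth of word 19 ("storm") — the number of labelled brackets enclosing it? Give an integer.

Path from the root down to the word: S → VP → SBAR → S → NP → NP → PP → NP → PP → NP → PP → NP → N. That is 13 enclosing brackets.

13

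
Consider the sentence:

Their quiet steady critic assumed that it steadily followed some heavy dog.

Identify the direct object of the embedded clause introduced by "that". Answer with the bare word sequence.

some heavy dog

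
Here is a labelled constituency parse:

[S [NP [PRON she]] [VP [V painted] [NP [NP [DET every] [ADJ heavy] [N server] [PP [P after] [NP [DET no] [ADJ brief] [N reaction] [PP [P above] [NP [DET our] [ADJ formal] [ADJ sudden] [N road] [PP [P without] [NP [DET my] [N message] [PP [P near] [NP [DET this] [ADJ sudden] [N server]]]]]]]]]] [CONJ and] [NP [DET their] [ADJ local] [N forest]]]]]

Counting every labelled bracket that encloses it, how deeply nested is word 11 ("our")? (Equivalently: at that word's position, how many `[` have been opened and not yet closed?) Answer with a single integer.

9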